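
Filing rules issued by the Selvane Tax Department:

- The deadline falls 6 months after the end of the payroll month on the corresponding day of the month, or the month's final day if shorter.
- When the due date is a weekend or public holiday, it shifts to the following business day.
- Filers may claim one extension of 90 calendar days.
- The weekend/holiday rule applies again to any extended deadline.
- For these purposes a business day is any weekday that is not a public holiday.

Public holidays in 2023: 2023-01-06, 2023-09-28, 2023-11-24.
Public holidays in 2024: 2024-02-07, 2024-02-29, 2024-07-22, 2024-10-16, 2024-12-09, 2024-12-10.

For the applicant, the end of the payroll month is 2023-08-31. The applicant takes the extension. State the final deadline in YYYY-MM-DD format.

6 months after 2023-08-31, on the same day of the month, is 2024-02-29 (day 31 does not exist in February, so the month's last day is used).
2024-02-29 is a listed holiday; the next business day is 2024-03-01 (Friday).
Add the 90 calendar-day extension to 2024-03-01: 2024-05-30.
2024-05-30 (Thursday) is already a business day.
Final deadline: 2024-05-30.

2024-05-30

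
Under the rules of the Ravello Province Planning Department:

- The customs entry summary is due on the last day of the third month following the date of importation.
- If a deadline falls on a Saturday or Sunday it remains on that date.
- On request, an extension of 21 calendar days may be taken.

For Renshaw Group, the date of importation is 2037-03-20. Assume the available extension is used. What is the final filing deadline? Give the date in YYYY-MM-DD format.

2037-07-21

3 months after 2037-03-20 is June 2037; that month ends on 2037-06-30.
2037-06-30 falls on a Tuesday. The rules make no weekend/holiday allowance, so it remains 2037-06-30.
The 21-calendar-day extension moves the deadline from 2037-06-30 to 2037-07-21.
2037-07-21 falls on a Tuesday. The rules make no weekend/holiday allowance, so it remains 2037-07-21.
Deadline: 2037-07-21.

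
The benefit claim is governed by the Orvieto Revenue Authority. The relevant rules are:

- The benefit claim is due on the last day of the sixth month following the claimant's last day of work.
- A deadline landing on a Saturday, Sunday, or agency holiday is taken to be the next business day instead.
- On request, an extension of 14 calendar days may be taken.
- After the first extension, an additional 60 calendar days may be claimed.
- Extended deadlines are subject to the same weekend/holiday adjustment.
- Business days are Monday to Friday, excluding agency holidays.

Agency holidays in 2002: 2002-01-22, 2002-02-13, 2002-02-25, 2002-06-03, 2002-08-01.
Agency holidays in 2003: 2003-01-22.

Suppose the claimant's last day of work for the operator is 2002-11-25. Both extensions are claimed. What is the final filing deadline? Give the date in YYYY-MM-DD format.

6 months after 2002-11-25 falls in May 2003; the last day of that month is 2003-05-31.
Because 2003-05-31 is a Saturday, the deadline becomes 2003-06-02 (Monday).
With the 14-day extension, 2003-06-02 becomes 2003-06-16.
2003-06-16 falls on a Monday, which is a business day, so no adjustment is needed.
Add the 60 calendar-day extension to 2003-06-16: 2003-08-15.
2003-08-15 falls on a Friday, which is a business day, so no adjustment is needed.
The final due date is 2003-08-15.

2003-08-15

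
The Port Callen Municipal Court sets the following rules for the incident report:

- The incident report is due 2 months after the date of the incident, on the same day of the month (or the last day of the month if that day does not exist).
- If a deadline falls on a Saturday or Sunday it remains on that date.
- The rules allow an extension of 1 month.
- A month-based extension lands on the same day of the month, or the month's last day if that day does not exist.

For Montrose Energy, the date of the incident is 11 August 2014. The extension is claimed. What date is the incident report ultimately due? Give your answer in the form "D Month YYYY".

2 months after 11 August 2014, on the same day of the month, is 11 October 2014.
11 October 2014 falls on a Saturday. The rules make no weekend/holiday allowance, so it remains 11 October 2014.
The 1 month extension carries 11 October 2014 to 11 November 2014.
11 November 2014 falls on a Tuesday. The rules make no weekend/holiday allowance, so it remains 11 November 2014.
The final due date is 11 November 2014.

11 November 2014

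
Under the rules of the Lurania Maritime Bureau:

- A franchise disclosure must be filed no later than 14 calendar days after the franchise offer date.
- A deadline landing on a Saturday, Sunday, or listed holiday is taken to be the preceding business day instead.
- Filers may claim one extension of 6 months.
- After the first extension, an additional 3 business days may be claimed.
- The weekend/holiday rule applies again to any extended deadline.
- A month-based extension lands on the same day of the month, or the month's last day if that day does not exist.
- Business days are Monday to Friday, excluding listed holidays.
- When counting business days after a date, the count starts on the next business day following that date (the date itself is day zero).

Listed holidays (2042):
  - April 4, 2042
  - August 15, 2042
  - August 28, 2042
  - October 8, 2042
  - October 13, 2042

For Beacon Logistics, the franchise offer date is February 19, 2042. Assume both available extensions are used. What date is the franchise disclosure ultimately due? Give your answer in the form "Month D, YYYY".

Adding 14 calendar days to February 19, 2042 gives March 5, 2042.
Since March 5, 2042 is a Wednesday and not a holiday, the date is unchanged.
Add 6 months to March 5, 2042: September 5, 2042.
September 5, 2042 is a Friday and not a listed holiday, so it stands.
The 3-business-day extension runs from September 5, 2042 to September 10, 2042.
September 10, 2042 falls on a Wednesday, which is a business day, so no adjustment is needed.
Deadline: September 10, 2042.

September 10, 2042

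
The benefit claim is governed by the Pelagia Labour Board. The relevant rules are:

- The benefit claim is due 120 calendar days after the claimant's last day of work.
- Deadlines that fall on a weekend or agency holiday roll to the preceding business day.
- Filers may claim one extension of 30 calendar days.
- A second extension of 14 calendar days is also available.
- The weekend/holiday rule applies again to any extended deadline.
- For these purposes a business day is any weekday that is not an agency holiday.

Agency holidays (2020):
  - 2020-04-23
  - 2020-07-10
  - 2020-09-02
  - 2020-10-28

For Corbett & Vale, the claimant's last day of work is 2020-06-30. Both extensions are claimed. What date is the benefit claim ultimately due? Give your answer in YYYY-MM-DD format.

2020-12-10

Adding 120 calendar days to 2020-06-30 gives 2020-10-28.
2020-10-28 is a listed holiday, so it moves to the preceding business day, 2020-10-27 (Tuesday).
The 30-calendar-day extension moves the deadline from 2020-10-27 to 2020-11-26.
2020-11-26 is a Thursday and not a listed holiday, so it stands.
With the 14-day extension, 2020-11-26 becomes 2020-12-10.
2020-12-10 (Thursday) is already a business day.
The final due date is 2020-12-10.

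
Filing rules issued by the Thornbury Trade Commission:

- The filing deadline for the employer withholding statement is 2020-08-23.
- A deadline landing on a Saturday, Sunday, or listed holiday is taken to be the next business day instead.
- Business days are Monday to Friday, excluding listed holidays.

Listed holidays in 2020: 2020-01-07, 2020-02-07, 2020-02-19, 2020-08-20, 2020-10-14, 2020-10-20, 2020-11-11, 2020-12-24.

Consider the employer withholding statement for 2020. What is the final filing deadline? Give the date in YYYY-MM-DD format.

The stated deadline is 2020-08-23.
Because 2020-08-23 is a Sunday, the deadline becomes 2020-08-24 (Monday).
Final deadline: 2020-08-24.

2020-08-24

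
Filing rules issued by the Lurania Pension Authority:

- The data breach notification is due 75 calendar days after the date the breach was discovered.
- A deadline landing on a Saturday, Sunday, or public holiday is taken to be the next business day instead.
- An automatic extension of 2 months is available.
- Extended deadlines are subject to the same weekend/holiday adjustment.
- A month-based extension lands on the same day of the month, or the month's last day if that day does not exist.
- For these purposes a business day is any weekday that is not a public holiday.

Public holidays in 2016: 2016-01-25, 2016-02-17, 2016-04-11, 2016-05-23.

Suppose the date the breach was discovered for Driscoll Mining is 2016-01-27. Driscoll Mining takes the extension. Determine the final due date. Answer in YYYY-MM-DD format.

2016-06-13

From 2016-01-27, 75 calendar days later is 2016-04-11.
2016-04-11 falls on a listed holiday. Rolling to the next business day gives 2016-04-12, a Tuesday.
Add 2 months to 2016-04-12: 2016-06-12.
2016-06-12 falls on a Sunday. Rolling to the next business day gives 2016-06-13, a Monday.
Deadline: 2016-06-13.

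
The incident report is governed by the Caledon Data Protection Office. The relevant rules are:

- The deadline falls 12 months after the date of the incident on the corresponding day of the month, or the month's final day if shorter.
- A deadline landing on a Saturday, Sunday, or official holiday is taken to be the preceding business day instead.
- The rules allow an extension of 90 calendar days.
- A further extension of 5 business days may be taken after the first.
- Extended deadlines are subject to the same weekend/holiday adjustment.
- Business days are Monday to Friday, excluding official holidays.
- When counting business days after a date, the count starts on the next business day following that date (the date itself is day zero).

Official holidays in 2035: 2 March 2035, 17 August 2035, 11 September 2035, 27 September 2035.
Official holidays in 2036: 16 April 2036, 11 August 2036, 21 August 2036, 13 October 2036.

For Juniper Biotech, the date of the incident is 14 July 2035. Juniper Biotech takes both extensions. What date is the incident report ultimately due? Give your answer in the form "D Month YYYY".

20 October 2036

12 months from 14 July 2035 is 14 July 2036.
14 July 2036 falls on a Monday, which is a business day, so no adjustment is needed.
With the 90-day extension, 14 July 2036 becomes 12 October 2036.
12 October 2036 is a Sunday, so it moves to the preceding business day, 10 October 2036 (Friday).
Applying the 5-business-day extension: 5 business days after 10 October 2036 is 20 October 2036.
20 October 2036 is a Monday and not a listed holiday, so it stands.
Final deadline: 20 October 2036.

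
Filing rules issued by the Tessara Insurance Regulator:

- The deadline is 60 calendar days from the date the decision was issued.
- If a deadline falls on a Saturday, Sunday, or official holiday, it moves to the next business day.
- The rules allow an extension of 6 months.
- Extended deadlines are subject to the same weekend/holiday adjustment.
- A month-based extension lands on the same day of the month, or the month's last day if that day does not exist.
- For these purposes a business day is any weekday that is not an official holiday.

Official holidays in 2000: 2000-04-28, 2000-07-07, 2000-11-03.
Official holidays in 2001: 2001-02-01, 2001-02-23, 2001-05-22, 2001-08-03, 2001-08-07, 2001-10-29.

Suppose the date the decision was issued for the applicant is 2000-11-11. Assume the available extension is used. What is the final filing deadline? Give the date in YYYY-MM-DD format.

2001-07-10

60 calendar days after 2000-11-11 is 2001-01-10.
2001-01-10 (Wednesday) is already a business day.
Add 6 months to 2001-01-10: 2001-07-10.
2001-07-10 (Tuesday) is already a business day.
The final due date is 2001-07-10.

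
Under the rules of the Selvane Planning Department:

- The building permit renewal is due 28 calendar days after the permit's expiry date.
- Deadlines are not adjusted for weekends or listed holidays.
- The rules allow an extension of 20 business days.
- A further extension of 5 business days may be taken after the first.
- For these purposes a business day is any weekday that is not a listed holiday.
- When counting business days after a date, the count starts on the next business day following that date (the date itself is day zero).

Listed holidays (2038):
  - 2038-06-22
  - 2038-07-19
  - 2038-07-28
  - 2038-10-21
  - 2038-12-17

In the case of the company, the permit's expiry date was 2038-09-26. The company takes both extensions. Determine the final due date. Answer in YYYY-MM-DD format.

Trigger date 2038-09-26 + 28 calendar days = 2038-10-24.
No adjustment is made for weekends or holidays, so 2038-10-24 stands.
Counting 20 further business days from 2038-10-24 reaches 2038-11-19.
No adjustment is made for weekends or holidays, so 2038-11-19 stands.
Applying the 5-business-day extension: 5 business days after 2038-11-19 is 2038-11-26.
2038-11-26 falls on a Friday. The rules make no weekend/holiday allowance, so it remains 2038-11-26.
The final due date is 2038-11-26.

2038-11-26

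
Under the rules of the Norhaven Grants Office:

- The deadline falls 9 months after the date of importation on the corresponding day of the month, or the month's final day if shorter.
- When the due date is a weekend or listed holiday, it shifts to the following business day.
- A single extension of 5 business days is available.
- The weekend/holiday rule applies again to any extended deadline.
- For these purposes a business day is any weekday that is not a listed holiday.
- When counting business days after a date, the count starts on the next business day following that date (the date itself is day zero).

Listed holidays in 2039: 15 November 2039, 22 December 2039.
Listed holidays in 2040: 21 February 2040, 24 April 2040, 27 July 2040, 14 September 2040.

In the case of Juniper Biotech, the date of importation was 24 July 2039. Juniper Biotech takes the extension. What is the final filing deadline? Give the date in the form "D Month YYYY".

2 May 2040

9 months after 24 July 2039, on the same day of the month, is 24 April 2040.
24 April 2040 is a listed holiday; the next business day is 25 April 2040 (Wednesday).
The 5-business-day extension runs from 25 April 2040 to 2 May 2040.
Since 2 May 2040 is a Wednesday and not a holiday, the date is unchanged.
Deadline: 2 May 2040.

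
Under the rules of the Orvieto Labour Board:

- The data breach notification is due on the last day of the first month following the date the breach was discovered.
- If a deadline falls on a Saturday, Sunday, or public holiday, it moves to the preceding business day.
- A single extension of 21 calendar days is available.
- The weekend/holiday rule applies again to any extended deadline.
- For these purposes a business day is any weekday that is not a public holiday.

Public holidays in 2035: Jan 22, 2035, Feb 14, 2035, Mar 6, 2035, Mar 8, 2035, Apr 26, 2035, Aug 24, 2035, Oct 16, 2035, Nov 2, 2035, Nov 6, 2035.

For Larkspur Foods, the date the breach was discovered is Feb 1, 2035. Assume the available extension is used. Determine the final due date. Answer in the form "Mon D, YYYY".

Apr 20, 2035

The first month after Feb 1, 2035 is March 2035, whose last day is Mar 31, 2035.
Because Mar 31, 2035 is a Saturday, the deadline becomes Mar 30, 2035 (Friday).
With the 21-day extension, Mar 30, 2035 becomes Apr 20, 2035.
Apr 20, 2035 is a Friday and not a listed holiday, so it stands.
Deadline: Apr 20, 2035.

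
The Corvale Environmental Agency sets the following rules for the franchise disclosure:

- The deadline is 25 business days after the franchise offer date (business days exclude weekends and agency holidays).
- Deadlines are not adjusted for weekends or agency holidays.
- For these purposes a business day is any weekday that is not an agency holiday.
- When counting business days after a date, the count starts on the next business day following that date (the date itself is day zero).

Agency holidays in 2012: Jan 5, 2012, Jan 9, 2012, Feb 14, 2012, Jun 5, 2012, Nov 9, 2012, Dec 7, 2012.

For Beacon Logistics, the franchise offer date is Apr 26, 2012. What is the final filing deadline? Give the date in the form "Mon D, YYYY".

May 31, 2012

Starting the day after Apr 26, 2012 and counting 25 business days lands on May 31, 2012.
May 31, 2012 is a Thursday; no weekend or holiday adjustment applies.
The final due date is May 31, 2012.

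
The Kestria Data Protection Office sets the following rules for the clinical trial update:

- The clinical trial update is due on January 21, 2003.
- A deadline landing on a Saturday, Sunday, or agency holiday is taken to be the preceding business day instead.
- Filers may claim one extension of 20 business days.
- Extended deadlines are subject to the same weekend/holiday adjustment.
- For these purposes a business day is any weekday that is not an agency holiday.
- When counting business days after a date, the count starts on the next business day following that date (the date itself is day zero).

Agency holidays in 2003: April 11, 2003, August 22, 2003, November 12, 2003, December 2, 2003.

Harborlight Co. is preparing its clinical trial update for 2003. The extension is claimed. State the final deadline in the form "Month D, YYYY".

The stated deadline is January 21, 2003.
January 21, 2003 falls on a Tuesday, which is a business day, so no adjustment is needed.
The 20-business-day extension runs from January 21, 2003 to February 18, 2003.
February 18, 2003 falls on a Tuesday, which is a business day, so no adjustment is needed.
Final deadline: February 18, 2003.

February 18, 2003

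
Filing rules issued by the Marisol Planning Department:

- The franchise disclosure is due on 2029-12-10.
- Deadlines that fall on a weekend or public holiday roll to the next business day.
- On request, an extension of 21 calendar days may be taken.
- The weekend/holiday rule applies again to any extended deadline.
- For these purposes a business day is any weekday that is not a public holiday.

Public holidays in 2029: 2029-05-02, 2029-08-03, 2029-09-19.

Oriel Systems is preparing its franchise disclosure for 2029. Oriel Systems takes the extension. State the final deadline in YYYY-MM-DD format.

2029-12-31

The stated deadline is 2029-12-10.
2029-12-10 falls on a Monday, which is a business day, so no adjustment is needed.
Add the 21 calendar-day extension to 2029-12-10: 2029-12-31.
Since 2029-12-31 is a Monday and not a holiday, the date is unchanged.
Deadline: 2029-12-31.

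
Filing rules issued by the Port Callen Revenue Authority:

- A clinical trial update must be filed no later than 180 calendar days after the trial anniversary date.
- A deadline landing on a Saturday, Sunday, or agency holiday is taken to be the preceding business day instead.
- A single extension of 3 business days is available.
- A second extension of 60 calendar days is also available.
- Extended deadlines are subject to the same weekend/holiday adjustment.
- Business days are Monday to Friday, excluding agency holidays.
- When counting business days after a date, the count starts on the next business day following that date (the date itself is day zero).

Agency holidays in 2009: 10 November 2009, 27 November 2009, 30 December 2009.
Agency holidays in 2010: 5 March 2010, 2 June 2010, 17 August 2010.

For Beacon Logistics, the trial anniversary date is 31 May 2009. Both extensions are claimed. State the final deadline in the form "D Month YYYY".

29 January 2010

Adding 180 calendar days to 31 May 2009 gives 27 November 2009.
27 November 2009 is a listed holiday, so it moves to the preceding business day, 26 November 2009 (Thursday).
Applying the 3-business-day extension: 3 business days after 26 November 2009 is 2 December 2009.
2 December 2009 (Wednesday) is already a business day.
Applying the 60-calendar-day extension: 2 December 2009 + 60 days = 31 January 2010.
31 January 2010 falls on a Sunday. Rolling to the preceding business day gives 29 January 2010, a Friday.
The final due date is 29 January 2010.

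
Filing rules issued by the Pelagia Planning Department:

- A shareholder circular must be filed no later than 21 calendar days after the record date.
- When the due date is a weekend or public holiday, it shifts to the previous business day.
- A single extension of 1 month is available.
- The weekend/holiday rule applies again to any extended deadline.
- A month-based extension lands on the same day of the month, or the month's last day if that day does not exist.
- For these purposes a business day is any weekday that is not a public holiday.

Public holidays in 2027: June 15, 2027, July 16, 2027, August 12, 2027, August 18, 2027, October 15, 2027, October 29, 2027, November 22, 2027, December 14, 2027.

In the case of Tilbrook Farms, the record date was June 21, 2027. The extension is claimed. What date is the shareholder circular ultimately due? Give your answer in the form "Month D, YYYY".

21 calendar days after June 21, 2027 is July 12, 2027.
July 12, 2027 (Monday) is already a business day.
Add 1 month to July 12, 2027: August 12, 2027.
August 12, 2027 is a listed holiday, so it moves to the preceding business day, August 11, 2027 (Wednesday).
The final due date is August 11, 2027.

August 11, 2027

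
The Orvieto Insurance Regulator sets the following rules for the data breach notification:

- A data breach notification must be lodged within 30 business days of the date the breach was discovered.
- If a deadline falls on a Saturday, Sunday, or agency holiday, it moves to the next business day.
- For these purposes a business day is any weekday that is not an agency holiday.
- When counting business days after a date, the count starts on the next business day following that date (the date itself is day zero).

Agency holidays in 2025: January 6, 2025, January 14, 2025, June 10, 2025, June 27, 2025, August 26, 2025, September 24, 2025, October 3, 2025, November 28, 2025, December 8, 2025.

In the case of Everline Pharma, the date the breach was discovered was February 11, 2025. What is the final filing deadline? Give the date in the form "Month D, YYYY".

March 25, 2025

Starting the day after February 11, 2025 and counting 30 business days lands on March 25, 2025.
March 25, 2025 falls on a Tuesday, which is a business day, so no adjustment is needed.
Final deadline: March 25, 2025.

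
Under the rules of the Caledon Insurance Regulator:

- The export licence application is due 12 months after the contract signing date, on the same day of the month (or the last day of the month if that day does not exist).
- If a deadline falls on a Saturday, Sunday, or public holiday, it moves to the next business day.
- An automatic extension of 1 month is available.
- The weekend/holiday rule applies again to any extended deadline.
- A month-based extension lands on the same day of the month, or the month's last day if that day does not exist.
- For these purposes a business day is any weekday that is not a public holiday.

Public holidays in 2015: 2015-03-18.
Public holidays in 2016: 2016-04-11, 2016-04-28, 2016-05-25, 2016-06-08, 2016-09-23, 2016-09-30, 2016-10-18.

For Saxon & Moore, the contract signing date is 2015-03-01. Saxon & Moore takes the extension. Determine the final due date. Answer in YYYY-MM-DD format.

2016-04-01

Moving 12 months forward from 2015-03-01 on the corresponding day gives 2016-03-01.
2016-03-01 falls on a Tuesday, which is a business day, so no adjustment is needed.
Add 1 month to 2016-03-01: 2016-04-01.
2016-04-01 is a Friday and not a listed holiday, so it stands.
The final due date is 2016-04-01.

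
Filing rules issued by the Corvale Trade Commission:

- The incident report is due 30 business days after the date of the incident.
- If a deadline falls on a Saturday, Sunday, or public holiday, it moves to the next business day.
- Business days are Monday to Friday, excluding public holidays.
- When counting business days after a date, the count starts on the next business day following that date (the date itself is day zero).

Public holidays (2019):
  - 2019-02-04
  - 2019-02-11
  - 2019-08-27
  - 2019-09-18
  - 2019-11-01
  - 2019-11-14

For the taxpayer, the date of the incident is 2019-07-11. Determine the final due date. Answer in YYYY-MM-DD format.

2019-08-22

Counting 30 business days after 2019-07-11 (skipping weekends and listed holidays) reaches 2019-08-22.
2019-08-22 (Thursday) is already a business day.
The final due date is 2019-08-22.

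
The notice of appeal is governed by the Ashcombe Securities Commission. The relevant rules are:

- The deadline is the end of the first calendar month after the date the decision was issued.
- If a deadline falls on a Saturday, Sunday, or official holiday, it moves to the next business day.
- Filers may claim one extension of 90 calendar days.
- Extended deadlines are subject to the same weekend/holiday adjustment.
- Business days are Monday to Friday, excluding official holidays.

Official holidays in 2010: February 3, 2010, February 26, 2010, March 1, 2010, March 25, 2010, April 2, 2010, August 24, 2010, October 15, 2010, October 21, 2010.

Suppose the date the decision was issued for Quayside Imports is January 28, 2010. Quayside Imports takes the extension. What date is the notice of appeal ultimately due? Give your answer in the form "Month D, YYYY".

May 31, 2010

The first month after January 28, 2010 is February 2010, whose last day is February 28, 2010.
Because February 28, 2010 is a Sunday, the deadline becomes March 2, 2010 (Tuesday).
The 90-calendar-day extension moves the deadline from March 2, 2010 to May 31, 2010.
May 31, 2010 is a Monday and not a listed holiday, so it stands.
So the filing is due May 31, 2010.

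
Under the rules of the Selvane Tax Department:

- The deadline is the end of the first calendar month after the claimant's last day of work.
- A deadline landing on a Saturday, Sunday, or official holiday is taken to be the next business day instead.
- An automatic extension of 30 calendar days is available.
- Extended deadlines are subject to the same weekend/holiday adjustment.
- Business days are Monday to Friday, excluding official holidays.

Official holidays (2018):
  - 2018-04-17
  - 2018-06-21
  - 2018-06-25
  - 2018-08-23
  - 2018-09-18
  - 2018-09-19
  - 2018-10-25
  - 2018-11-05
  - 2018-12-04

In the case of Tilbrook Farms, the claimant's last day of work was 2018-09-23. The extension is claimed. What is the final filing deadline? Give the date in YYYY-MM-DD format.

2018-11-30

1 month after 2018-09-23 is October 2018; that month ends on 2018-10-31.
Since 2018-10-31 is a Wednesday and not a holiday, the date is unchanged.
Applying the 30-calendar-day extension: 2018-10-31 + 30 days = 2018-11-30.
2018-11-30 (Friday) is already a business day.
Deadline: 2018-11-30.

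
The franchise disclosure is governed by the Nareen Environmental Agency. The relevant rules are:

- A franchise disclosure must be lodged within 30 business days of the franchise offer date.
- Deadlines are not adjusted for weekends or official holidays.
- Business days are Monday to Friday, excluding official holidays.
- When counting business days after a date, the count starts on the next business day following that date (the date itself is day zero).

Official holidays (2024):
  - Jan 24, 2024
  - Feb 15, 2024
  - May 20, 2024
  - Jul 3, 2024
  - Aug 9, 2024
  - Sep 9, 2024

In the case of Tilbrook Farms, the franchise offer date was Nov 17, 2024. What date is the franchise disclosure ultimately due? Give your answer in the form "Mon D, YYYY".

30 business days after Nov 17, 2024, excluding weekends and holidays, is Dec 27, 2024.
No adjustment is made for weekends or holidays, so Dec 27, 2024 stands.
Final deadline: Dec 27, 2024.

Dec 27, 2024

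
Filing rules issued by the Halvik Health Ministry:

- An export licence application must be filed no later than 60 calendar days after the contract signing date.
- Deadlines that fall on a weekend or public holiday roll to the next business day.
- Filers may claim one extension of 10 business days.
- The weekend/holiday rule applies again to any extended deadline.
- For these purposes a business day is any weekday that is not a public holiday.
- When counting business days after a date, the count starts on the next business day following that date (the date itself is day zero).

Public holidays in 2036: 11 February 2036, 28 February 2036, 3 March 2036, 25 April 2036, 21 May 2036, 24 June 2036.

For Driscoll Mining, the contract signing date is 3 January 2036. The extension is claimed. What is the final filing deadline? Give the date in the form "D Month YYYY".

18 March 2036

Trigger date 3 January 2036 + 60 calendar days = 3 March 2036.
3 March 2036 is a listed holiday, so it moves to the next business day, 4 March 2036 (Tuesday).
Applying the 10-business-day extension: 10 business days after 4 March 2036 is 18 March 2036.
Since 18 March 2036 is a Tuesday and not a holiday, the date is unchanged.
So the filing is due 18 March 2036.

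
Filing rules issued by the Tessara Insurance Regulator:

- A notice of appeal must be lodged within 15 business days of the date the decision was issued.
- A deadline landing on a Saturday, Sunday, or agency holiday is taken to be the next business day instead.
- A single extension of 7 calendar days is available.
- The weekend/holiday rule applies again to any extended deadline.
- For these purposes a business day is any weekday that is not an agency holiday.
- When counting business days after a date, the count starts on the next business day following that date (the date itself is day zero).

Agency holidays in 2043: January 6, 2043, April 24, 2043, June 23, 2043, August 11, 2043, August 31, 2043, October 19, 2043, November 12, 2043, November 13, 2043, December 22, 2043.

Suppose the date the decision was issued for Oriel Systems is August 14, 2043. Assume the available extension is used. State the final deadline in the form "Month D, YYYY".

Counting 15 business days after August 14, 2043 (skipping weekends and listed holidays) reaches September 7, 2043.
September 7, 2043 is a Monday and not a listed holiday, so it stands.
With the 7-day extension, September 7, 2043 becomes September 14, 2043.
September 14, 2043 falls on a Monday, which is a business day, so no adjustment is needed.
Deadline: September 14, 2043.

September 14, 2043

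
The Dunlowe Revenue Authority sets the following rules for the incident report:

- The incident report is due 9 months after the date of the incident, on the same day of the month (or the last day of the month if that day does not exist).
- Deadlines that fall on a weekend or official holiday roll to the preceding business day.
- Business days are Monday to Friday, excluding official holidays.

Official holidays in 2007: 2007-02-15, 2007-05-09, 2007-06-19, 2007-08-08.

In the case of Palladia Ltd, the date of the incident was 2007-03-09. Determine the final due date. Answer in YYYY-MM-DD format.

2007-12-07

Moving 9 months forward from 2007-03-09 on the corresponding day gives 2007-12-09.
2007-12-09 is a Sunday, so it moves to the preceding business day, 2007-12-07 (Friday).
Deadline: 2007-12-07.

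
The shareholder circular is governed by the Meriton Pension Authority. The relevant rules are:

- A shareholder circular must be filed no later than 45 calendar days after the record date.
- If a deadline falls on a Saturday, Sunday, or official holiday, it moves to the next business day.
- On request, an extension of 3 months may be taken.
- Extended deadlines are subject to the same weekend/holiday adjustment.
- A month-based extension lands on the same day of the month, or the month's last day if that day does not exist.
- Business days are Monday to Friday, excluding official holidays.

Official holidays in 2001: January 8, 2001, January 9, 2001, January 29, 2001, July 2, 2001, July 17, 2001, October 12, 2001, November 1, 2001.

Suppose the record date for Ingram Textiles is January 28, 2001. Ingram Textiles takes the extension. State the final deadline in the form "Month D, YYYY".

June 14, 2001

45 calendar days after January 28, 2001 is March 14, 2001.
March 14, 2001 (Wednesday) is already a business day.
The 3 months extension carries March 14, 2001 to June 14, 2001.
June 14, 2001 (Thursday) is already a business day.
Deadline: June 14, 2001.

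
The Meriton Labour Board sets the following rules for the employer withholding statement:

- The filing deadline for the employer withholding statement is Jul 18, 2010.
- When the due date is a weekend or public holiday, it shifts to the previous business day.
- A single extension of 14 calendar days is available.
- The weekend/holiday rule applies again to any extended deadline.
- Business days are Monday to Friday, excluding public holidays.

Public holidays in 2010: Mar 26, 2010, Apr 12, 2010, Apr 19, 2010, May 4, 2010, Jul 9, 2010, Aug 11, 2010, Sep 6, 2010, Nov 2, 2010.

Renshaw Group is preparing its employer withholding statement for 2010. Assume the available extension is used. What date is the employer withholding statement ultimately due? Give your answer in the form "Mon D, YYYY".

Jul 30, 2010

Start from the fixed due date, Jul 18, 2010.
Jul 18, 2010 is a Sunday; the preceding business day is Jul 16, 2010 (Friday).
With the 14-day extension, Jul 16, 2010 becomes Jul 30, 2010.
Since Jul 30, 2010 is a Friday and not a holiday, the date is unchanged.
The final due date is Jul 30, 2010.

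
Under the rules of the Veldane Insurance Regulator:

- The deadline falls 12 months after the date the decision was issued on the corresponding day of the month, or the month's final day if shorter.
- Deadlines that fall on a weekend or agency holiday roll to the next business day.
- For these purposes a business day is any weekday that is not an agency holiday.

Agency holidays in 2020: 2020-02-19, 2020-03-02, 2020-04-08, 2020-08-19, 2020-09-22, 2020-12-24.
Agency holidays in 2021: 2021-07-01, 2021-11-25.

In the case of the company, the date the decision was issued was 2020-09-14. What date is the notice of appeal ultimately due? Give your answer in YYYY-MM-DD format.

12 months after 2020-09-14, on the same day of the month, is 2021-09-14.
2021-09-14 (Tuesday) is already a business day.
The final due date is 2021-09-14.

2021-09-14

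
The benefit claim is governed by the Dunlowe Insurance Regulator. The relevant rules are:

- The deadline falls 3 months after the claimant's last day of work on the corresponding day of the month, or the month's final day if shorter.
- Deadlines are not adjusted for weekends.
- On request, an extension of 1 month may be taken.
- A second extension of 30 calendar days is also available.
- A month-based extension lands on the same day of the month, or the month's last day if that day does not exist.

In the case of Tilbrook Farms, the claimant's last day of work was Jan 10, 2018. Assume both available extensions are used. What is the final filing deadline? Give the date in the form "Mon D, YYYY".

3 months after Jan 10, 2018, on the same day of the month, is Apr 10, 2018.
Apr 10, 2018 is a Tuesday; no weekend or holiday adjustment applies.
Add 1 month to Apr 10, 2018: May 10, 2018.
May 10, 2018 is a Thursday; no weekend or holiday adjustment applies.
The 30-calendar-day extension moves the deadline from May 10, 2018 to Jun 9, 2018.
Jun 9, 2018 is a Saturday; no weekend or holiday adjustment applies.
Deadline: Jun 9, 2018.

Jun 9, 2018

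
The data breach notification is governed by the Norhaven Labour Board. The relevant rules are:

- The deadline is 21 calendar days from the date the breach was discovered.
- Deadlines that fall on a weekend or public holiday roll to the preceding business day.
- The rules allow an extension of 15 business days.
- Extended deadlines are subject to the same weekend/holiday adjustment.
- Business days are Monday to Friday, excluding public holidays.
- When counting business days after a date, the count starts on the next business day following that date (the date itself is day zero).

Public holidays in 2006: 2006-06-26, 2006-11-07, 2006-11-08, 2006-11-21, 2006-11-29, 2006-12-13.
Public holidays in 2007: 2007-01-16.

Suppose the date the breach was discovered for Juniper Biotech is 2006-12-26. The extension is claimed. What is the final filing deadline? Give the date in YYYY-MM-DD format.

Adding 21 calendar days to 2006-12-26 gives 2007-01-16.
2007-01-16 is a listed holiday; the preceding business day is 2007-01-15 (Monday).
Counting 15 further business days from 2007-01-15 reaches 2007-02-06.
Since 2007-02-06 is a Tuesday and not a holiday, the date is unchanged.
Final deadline: 2007-02-06.

2007-02-06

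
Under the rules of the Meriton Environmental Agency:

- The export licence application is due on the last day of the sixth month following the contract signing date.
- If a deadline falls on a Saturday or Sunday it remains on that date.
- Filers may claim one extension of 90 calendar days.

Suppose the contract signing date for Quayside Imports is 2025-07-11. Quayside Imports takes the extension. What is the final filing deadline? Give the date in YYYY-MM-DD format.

2026-05-01

The sixth month after 2025-07-11 is January 2026, whose last day is 2026-01-31.
2026-01-31 is a Saturday; no weekend or holiday adjustment applies.
Add the 90 calendar-day extension to 2026-01-31: 2026-05-01.
No adjustment is made for weekends or holidays, so 2026-05-01 stands.
Final deadline: 2026-05-01.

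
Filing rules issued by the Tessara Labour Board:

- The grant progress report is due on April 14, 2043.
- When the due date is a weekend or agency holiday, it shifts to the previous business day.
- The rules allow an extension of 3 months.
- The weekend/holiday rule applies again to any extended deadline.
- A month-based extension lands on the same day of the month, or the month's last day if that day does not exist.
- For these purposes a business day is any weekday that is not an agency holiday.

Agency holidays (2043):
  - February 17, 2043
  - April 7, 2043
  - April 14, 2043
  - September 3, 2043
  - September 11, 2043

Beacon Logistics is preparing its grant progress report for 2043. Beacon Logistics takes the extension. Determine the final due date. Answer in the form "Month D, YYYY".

July 13, 2043

The statutory due date is April 14, 2043.
April 14, 2043 falls on a listed holiday. Rolling to the preceding business day gives April 13, 2043, a Monday.
Add 3 months to April 13, 2043: July 13, 2043.
July 13, 2043 falls on a Monday, which is a business day, so no adjustment is needed.
So the filing is due July 13, 2043.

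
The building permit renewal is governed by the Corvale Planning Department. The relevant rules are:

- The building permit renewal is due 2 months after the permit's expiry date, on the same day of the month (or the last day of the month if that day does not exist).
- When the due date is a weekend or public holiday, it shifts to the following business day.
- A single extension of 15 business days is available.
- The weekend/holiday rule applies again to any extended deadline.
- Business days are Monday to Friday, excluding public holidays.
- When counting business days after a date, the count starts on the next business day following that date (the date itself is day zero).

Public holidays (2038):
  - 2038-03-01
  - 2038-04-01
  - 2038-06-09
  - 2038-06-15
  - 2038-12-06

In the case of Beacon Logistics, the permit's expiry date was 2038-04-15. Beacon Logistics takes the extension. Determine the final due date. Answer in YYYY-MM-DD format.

Moving 2 months forward from 2038-04-15 on the corresponding day gives 2038-06-15.
Because 2038-06-15 is a listed holiday, the deadline becomes 2038-06-16 (Wednesday).
Applying the 15-business-day extension: 15 business days after 2038-06-16 is 2038-07-07.
2038-07-07 falls on a Wednesday, which is a business day, so no adjustment is needed.
The final due date is 2038-07-07.

2038-07-07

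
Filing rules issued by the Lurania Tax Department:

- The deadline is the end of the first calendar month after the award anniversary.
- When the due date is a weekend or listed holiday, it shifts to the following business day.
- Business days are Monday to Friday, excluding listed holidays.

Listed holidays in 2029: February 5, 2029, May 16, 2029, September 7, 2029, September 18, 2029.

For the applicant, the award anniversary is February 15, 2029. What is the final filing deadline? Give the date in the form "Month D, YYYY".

April 2, 2029

1 month after February 15, 2029 falls in March 2029; the last day of that month is March 31, 2029.
March 31, 2029 is a Saturday; the next business day is April 2, 2029 (Monday).
The final due date is April 2, 2029.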